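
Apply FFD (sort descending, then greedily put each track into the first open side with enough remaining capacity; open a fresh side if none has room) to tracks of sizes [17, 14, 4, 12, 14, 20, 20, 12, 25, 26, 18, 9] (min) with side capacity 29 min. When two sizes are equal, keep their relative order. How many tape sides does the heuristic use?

8

Sorted descending: 26, 25, 20, 20, 18, 17, 14, 14, 12, 12, 9, 4.
  26 → side 1 (new)  [load 26/29]
  25 → side 2 (new)  [load 25/29]
  20 → side 3 (new)  [load 20/29]
  20 → side 4 (new)  [load 20/29]
  18 → side 5 (new)  [load 18/29]
  17 → side 6 (new)  [load 17/29]
  14 → side 7 (new)  [load 14/29]
  14 → side 7  [load 28/29]
  12 → side 6  [load 29/29]
  12 → side 8 (new)  [load 12/29]
  9 → side 3  [load 29/29]
  4 → side 2  [load 29/29]
8 tape sides opened.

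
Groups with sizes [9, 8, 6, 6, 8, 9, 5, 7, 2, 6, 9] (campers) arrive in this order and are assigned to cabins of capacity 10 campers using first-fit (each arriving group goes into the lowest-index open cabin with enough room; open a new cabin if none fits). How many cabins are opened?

  9 → cabin 1 (new)  [load 9/10]
  8 → cabin 2 (new)  [load 8/10]
  6 → cabin 3 (new)  [load 6/10]
  6 → cabin 4 (new)  [load 6/10]
  8 → cabin 5 (new)  [load 8/10]
  9 → cabin 6 (new)  [load 9/10]
  5 → cabin 7 (new)  [load 5/10]
  7 → cabin 8 (new)  [load 7/10]
  2 → cabin 2  [load 10/10]
  6 → cabin 9 (new)  [load 6/10]
  9 → cabin 10 (new)  [load 9/10]
10 cabins opened.

10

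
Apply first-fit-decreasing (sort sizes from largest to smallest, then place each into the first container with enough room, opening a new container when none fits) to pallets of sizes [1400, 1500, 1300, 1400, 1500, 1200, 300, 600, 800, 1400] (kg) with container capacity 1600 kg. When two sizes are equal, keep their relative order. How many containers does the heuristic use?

Sorted descending: 1500, 1500, 1400, 1400, 1400, 1300, 1200, 800, 600, 300.
  1500 → container 1 (new)  [load 1500/1600]
  1500 → container 2 (new)  [load 1500/1600]
  1400 → container 3 (new)  [load 1400/1600]
  1400 → container 4 (new)  [load 1400/1600]
  1400 → container 5 (new)  [load 1400/1600]
  1300 → container 6 (new)  [load 1300/1600]
  1200 → container 7 (new)  [load 1200/1600]
  800 → container 8 (new)  [load 800/1600]
  600 → container 8  [load 1400/1600]
  300 → container 6  [load 1600/1600]
8 containers opened.

8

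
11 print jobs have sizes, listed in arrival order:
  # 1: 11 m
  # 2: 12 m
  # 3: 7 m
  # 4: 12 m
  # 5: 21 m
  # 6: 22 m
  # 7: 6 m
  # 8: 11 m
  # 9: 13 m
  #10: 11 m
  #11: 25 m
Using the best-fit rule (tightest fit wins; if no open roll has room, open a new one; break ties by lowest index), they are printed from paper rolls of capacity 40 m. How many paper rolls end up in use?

  11 → roll 1 (new)  [load 11/40]
  12 → roll 1  [load 23/40]
  7 → roll 1  [load 30/40]
  12 → roll 2 (new)  [load 12/40]
  21 → roll 2  [load 33/40]
  22 → roll 3 (new)  [load 22/40]
  6 → roll 2  [load 39/40]
  11 → roll 3  [load 33/40]
  13 → roll 4 (new)  [load 13/40]
  11 → roll 4  [load 24/40]
  25 → roll 5 (new)  [load 25/40]
5 paper rolls opened.

5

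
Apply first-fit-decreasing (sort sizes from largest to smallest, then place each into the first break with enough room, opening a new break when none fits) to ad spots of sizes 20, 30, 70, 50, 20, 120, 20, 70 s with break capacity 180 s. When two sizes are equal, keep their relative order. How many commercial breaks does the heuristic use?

Sorted descending: 120, 70, 70, 50, 30, 20, 20, 20.
  120 → break 1 (new)  [load 120/180]
  70 → break 2 (new)  [load 70/180]
  70 → break 2  [load 140/180]
  50 → break 1  [load 170/180]
  30 → break 2  [load 170/180]
  20 → break 3 (new)  [load 20/180]
  20 → break 3  [load 40/180]
  20 → break 3  [load 60/180]
3 commercial breaks opened.

3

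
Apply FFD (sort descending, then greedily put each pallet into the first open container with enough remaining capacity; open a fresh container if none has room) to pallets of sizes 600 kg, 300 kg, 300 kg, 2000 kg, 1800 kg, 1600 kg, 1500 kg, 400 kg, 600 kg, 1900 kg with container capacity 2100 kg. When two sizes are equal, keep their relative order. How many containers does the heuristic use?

6

Sorted descending: 2000, 1900, 1800, 1600, 1500, 600, 600, 400, 300, 300.
  2000 → container 1 (new)  [load 2000/2100]
  1900 → container 2 (new)  [load 1900/2100]
  1800 → container 3 (new)  [load 1800/2100]
  1600 → container 4 (new)  [load 1600/2100]
  1500 → container 5 (new)  [load 1500/2100]
  600 → container 5  [load 2100/2100]
  600 → container 6 (new)  [load 600/2100]
  400 → container 4  [load 2000/2100]
  300 → container 3  [load 2100/2100]
  300 → container 6  [load 900/2100]
6 containers opened.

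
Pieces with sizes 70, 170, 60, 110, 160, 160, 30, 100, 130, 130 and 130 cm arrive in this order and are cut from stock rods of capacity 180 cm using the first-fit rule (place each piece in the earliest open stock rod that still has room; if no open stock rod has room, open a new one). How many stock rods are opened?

  70 → stock rod 1 (new)  [load 70/180]
  170 → stock rod 2 (new)  [load 170/180]
  60 → stock rod 1  [load 130/180]
  110 → stock rod 3 (new)  [load 110/180]
  160 → stock rod 4 (new)  [load 160/180]
  160 → stock rod 5 (new)  [load 160/180]
  30 → stock rod 1  [load 160/180]
  100 → stock rod 6 (new)  [load 100/180]
  130 → stock rod 7 (new)  [load 130/180]
  130 → stock rod 8 (new)  [load 130/180]
  130 → stock rod 9 (new)  [load 130/180]
9 stock rods opened.

9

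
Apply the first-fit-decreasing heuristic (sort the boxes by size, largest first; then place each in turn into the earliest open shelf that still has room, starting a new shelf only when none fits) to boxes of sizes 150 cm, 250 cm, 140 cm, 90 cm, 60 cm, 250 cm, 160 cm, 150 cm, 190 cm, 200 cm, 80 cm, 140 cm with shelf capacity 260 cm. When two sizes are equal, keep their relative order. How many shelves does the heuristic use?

Sorted descending: 250, 250, 200, 190, 160, 150, 150, 140, 140, 90, 80, 60.
  250 → shelf 1 (new)  [load 250/260]
  250 → shelf 2 (new)  [load 250/260]
  200 → shelf 3 (new)  [load 200/260]
  190 → shelf 4 (new)  [load 190/260]
  160 → shelf 5 (new)  [load 160/260]
  150 → shelf 6 (new)  [load 150/260]
  150 → shelf 7 (new)  [load 150/260]
  140 → shelf 8 (new)  [load 140/260]
  140 → shelf 9 (new)  [load 140/260]
  90 → shelf 5  [load 250/260]
  80 → shelf 6  [load 230/260]
  60 → shelf 3  [load 260/260]
9 shelves opened.

9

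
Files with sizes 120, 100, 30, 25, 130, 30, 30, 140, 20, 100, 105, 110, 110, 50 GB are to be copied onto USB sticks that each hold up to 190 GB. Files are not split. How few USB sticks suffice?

Total = 140 + 130 + 120 + 110 + 110 + 105 + 100 + 100 + 50 + 30 + 30 + 30 + 25 + 20 = 1100 GB.
Lower bound: ⌈1100/190⌉ = 6 USB sticks.
Also, 8 files each exceed 95 GB, and no two of those can share a USB stick, so at least 8 USB sticks are needed.
A packing using 8 USB sticks:
  USB stick 1: 140 + 50 = 190
  USB stick 2: 130 + 30 + 30 = 190
  USB stick 3: 120 + 30 + 25 = 175
  USB stick 4: 110 + 20 = 130
  USB stick 5: 110 = 110
  USB stick 6: 105 = 105
  USB stick 7: 100 = 100
  USB stick 8: 100 = 100
This matches the lower bound, so 8 is optimal.

8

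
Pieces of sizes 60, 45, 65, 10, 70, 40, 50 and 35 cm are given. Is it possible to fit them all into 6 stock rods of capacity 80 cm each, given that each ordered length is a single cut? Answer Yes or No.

Yes

A valid assignment using 6 stock rods:
  stock rod 1: 70 + 10 = 80
  stock rod 2: 65 = 65
  stock rod 3: 60 = 60
  stock rod 4: 50 = 50
  stock rod 5: 45 + 35 = 80
  stock rod 6: 40 = 40
Every load is within 80 cm, so 6 stock rods suffice.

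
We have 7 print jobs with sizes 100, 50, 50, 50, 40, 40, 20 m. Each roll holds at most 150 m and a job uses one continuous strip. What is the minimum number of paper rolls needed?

3

Total = 100 + 50 + 50 + 50 + 40 + 40 + 20 = 350 m.
Lower bound: ⌈350/150⌉ = 3 paper rolls.
A packing using 3 paper rolls:
  roll 1: 100 + 50 = 150
  roll 2: 50 + 50 + 40 = 140
  roll 3: 40 + 20 = 60
This matches the lower bound, so 3 is optimal.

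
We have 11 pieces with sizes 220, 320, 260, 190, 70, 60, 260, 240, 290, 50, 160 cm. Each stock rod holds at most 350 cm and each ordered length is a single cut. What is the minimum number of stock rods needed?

Total = 320 + 290 + 260 + 260 + 240 + 220 + 190 + 160 + 70 + 60 + 50 = 2120 cm.
Lower bound: ⌈2120/350⌉ = 7 stock rods.
A packing using 7 stock rods:
  stock rod 1: 320 = 320
  stock rod 2: 290 + 60 = 350
  stock rod 3: 260 + 70 = 330
  stock rod 4: 260 + 50 = 310
  stock rod 5: 240 = 240
  stock rod 6: 220 = 220
  stock rod 7: 190 + 160 = 350
This matches the lower bound, so 7 is optimal.

7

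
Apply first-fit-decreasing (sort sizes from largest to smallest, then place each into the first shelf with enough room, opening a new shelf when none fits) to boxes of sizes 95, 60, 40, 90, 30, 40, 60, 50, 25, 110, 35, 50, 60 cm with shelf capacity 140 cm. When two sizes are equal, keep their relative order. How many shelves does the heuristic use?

6

Sorted descending: 110, 95, 90, 60, 60, 60, 50, 50, 40, 40, 35, 30, 25.
  110 → shelf 1 (new)  [load 110/140]
  95 → shelf 2 (new)  [load 95/140]
  90 → shelf 3 (new)  [load 90/140]
  60 → shelf 4 (new)  [load 60/140]
  60 → shelf 4  [load 120/140]
  60 → shelf 5 (new)  [load 60/140]
  50 → shelf 3  [load 140/140]
  50 → shelf 5  [load 110/140]
  40 → shelf 2  [load 135/140]
  40 → shelf 6 (new)  [load 40/140]
  35 → shelf 6  [load 75/140]
  30 → shelf 1  [load 140/140]
  25 → shelf 5  [load 135/140]
6 shelves opened.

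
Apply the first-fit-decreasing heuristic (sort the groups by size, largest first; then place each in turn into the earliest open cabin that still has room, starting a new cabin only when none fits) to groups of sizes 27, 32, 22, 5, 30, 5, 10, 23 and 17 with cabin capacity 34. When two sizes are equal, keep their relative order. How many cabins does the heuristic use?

Sorted descending: 32, 30, 27, 23, 22, 17, 10, 5, 5.
  32 → cabin 1 (new)  [load 32/34]
  30 → cabin 2 (new)  [load 30/34]
  27 → cabin 3 (new)  [load 27/34]
  23 → cabin 4 (new)  [load 23/34]
  22 → cabin 5 (new)  [load 22/34]
  17 → cabin 6 (new)  [load 17/34]
  10 → cabin 4  [load 33/34]
  5 → cabin 3  [load 32/34]
  5 → cabin 5  [load 27/34]
6 cabins opened.

6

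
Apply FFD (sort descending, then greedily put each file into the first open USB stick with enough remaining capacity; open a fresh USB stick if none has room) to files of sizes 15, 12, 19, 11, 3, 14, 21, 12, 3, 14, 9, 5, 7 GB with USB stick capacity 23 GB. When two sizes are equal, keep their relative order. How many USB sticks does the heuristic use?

7

Sorted descending: 21, 19, 15, 14, 14, 12, 12, 11, 9, 7, 5, 3, 3.
  21 → USB stick 1 (new)  [load 21/23]
  19 → USB stick 2 (new)  [load 19/23]
  15 → USB stick 3 (new)  [load 15/23]
  14 → USB stick 4 (new)  [load 14/23]
  14 → USB stick 5 (new)  [load 14/23]
  12 → USB stick 6 (new)  [load 12/23]
  12 → USB stick 7 (new)  [load 12/23]
  11 → USB stick 6  [load 23/23]
  9 → USB stick 4  [load 23/23]
  7 → USB stick 3  [load 22/23]
  5 → USB stick 5  [load 19/23]
  3 → USB stick 2  [load 22/23]
  3 → USB stick 5  [load 22/23]
7 USB sticks opened.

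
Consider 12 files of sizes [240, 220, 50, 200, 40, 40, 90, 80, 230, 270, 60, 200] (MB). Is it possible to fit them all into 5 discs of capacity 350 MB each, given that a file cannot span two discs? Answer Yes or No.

No

Total = 1720 MB; ⌈1720/350⌉ = 5.
6 files each exceed half the capacity and cannot share a disc, forcing at least 6 discs.
At least 6 discs are required, but only 5 are allowed.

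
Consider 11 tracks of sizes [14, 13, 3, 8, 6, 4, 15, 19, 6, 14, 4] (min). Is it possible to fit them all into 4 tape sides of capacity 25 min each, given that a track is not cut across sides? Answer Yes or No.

No

Total = 106 min; ⌈106/25⌉ = 5.
At least 5 tape sides are required, but only 4 are allowed.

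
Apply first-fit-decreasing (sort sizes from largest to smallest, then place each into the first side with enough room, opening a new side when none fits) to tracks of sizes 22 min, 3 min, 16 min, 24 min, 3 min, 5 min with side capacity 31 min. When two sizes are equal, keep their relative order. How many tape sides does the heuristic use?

Sorted descending: 24, 22, 16, 5, 3, 3.
  24 → side 1 (new)  [load 24/31]
  22 → side 2 (new)  [load 22/31]
  16 → side 3 (new)  [load 16/31]
  5 → side 1  [load 29/31]
  3 → side 2  [load 25/31]
  3 → side 2  [load 28/31]
3 tape sides opened.

3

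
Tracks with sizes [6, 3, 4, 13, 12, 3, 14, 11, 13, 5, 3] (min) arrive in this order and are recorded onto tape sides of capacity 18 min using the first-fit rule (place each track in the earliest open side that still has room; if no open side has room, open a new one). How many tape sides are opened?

  6 → side 1 (new)  [load 6/18]
  3 → side 1  [load 9/18]
  4 → side 1  [load 13/18]
  13 → side 2 (new)  [load 13/18]
  12 → side 3 (new)  [load 12/18]
  3 → side 1  [load 16/18]
  14 → side 4 (new)  [load 14/18]
  11 → side 5 (new)  [load 11/18]
  13 → side 6 (new)  [load 13/18]
  5 → side 2  [load 18/18]
  3 → side 3  [load 15/18]
6 tape sides opened.

6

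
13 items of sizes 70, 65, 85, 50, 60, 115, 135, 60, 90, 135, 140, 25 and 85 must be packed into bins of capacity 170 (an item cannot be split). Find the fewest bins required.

Total = 140 + 135 + 135 + 115 + 90 + 85 + 85 + 70 + 65 + 60 + 60 + 50 + 25 = 1115.
Lower bound: ⌈1115/170⌉ = 7 bins.
A packing using 8 bins:
  bin 1: 140 + 25 = 165
  bin 2: 135 = 135
  bin 3: 135 = 135
  bin 4: 115 + 50 = 165
  bin 5: 90 + 70 = 160
  bin 6: 85 + 85 = 170
  bin 7: 65 + 60 = 125
  bin 8: 60 = 60
No arrangement into 7 bins stays within capacity, so 8 is optimal.

8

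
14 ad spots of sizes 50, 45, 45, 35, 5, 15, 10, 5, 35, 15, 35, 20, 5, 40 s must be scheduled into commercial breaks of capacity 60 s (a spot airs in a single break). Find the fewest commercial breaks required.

7

Total = 50 + 45 + 45 + 40 + 35 + 35 + 35 + 20 + 15 + 15 + 10 + 5 + 5 + 5 = 360 s.
Lower bound: ⌈360/60⌉ = 6 commercial breaks.
Also, 7 ad spots each exceed 30 s, and no two of those can share a break, so at least 7 commercial breaks are needed.
A packing using 7 commercial breaks:
  break 1: 50 + 10 = 60
  break 2: 45 + 15 = 60
  break 3: 45 + 15 = 60
  break 4: 40 + 20 = 60
  break 5: 35 + 5 + 5 + 5 = 50
  break 6: 35 = 35
  break 7: 35 = 35
This matches the lower bound, so 7 is optimal.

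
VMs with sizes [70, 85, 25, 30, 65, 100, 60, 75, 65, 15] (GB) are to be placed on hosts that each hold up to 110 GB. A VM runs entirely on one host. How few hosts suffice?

7

Total = 100 + 85 + 75 + 70 + 65 + 65 + 60 + 30 + 25 + 15 = 590 GB.
Lower bound: ⌈590/110⌉ = 6 hosts.
Also, 7 VMs each exceed 55 GB, and no two of those can share a host, so at least 7 hosts are needed.
A packing using 7 hosts:
  host 1: 100 = 100
  host 2: 85 + 25 = 110
  host 3: 75 + 30 = 105
  host 4: 70 + 15 = 85
  host 5: 65 = 65
  host 6: 65 = 65
  host 7: 60 = 60
This matches the lower bound, so 7 is optimal.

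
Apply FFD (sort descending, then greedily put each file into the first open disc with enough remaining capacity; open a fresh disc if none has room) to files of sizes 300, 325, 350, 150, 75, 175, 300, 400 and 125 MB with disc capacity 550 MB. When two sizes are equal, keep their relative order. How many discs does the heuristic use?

Sorted descending: 400, 350, 325, 300, 300, 175, 150, 125, 75.
  400 → disc 1 (new)  [load 400/550]
  350 → disc 2 (new)  [load 350/550]
  325 → disc 3 (new)  [load 325/550]
  300 → disc 4 (new)  [load 300/550]
  300 → disc 5 (new)  [load 300/550]
  175 → disc 2  [load 525/550]
  150 → disc 1  [load 550/550]
  125 → disc 3  [load 450/550]
  75 → disc 3  [load 525/550]
5 discs opened.

5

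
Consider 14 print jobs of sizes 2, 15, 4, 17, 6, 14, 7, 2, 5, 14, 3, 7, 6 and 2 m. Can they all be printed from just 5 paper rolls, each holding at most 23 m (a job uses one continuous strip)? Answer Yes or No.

Yes

A valid assignment using 5 paper rolls:
  roll 1: 17 + 6 = 23
  roll 2: 15 + 7 = 22
  roll 3: 14 + 7 + 2 = 23
  roll 4: 14 + 6 + 3 = 23
  roll 5: 5 + 4 + 2 + 2 = 13
Every load is within 23 m, so 5 paper rolls suffice.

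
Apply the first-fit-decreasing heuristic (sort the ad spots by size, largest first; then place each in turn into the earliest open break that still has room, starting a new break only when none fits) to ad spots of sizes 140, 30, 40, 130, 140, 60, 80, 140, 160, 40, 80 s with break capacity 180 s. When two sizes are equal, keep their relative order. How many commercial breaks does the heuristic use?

7

Sorted descending: 160, 140, 140, 140, 130, 80, 80, 60, 40, 40, 30.
  160 → break 1 (new)  [load 160/180]
  140 → break 2 (new)  [load 140/180]
  140 → break 3 (new)  [load 140/180]
  140 → break 4 (new)  [load 140/180]
  130 → break 5 (new)  [load 130/180]
  80 → break 6 (new)  [load 80/180]
  80 → break 6  [load 160/180]
  60 → break 7 (new)  [load 60/180]
  40 → break 2  [load 180/180]
  40 → break 3  [load 180/180]
  30 → break 4  [load 170/180]
7 commercial breaks opened.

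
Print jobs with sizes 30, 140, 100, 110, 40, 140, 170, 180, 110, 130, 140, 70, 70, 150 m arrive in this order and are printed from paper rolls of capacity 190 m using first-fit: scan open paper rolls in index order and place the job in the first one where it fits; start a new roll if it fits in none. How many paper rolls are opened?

  30 → roll 1 (new)  [load 30/190]
  140 → roll 1  [load 170/190]
  100 → roll 2 (new)  [load 100/190]
  110 → roll 3 (new)  [load 110/190]
  40 → roll 2  [load 140/190]
  140 → roll 4 (new)  [load 140/190]
  170 → roll 5 (new)  [load 170/190]
  180 → roll 6 (new)  [load 180/190]
  110 → roll 7 (new)  [load 110/190]
  130 → roll 8 (new)  [load 130/190]
  140 → roll 9 (new)  [load 140/190]
  70 → roll 3  [load 180/190]
  70 → roll 7  [load 180/190]
  150 → roll 10 (new)  [load 150/190]
10 paper rolls opened.

10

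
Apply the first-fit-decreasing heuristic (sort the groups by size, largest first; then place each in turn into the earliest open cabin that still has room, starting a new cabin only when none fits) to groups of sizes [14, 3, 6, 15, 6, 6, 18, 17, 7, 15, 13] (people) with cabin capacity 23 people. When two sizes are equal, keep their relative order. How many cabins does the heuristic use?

6

Sorted descending: 18, 17, 15, 15, 14, 13, 7, 6, 6, 6, 3.
  18 → cabin 1 (new)  [load 18/23]
  17 → cabin 2 (new)  [load 17/23]
  15 → cabin 3 (new)  [load 15/23]
  15 → cabin 4 (new)  [load 15/23]
  14 → cabin 5 (new)  [load 14/23]
  13 → cabin 6 (new)  [load 13/23]
  7 → cabin 3  [load 22/23]
  6 → cabin 2  [load 23/23]
  6 → cabin 4  [load 21/23]
  6 → cabin 5  [load 20/23]
  3 → cabin 1  [load 21/23]
6 cabins opened.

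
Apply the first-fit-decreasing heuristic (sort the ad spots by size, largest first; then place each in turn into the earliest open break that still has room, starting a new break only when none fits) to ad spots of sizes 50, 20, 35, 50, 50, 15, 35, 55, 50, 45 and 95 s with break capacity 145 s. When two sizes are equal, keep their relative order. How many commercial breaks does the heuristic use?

4

Sorted descending: 95, 55, 50, 50, 50, 50, 45, 35, 35, 20, 15.
  95 → break 1 (new)  [load 95/145]
  55 → break 2 (new)  [load 55/145]
  50 → break 1  [load 145/145]
  50 → break 2  [load 105/145]
  50 → break 3 (new)  [load 50/145]
  50 → break 3  [load 100/145]
  45 → break 3  [load 145/145]
  35 → break 2  [load 140/145]
  35 → break 4 (new)  [load 35/145]
  20 → break 4  [load 55/145]
  15 → break 4  [load 70/145]
4 commercial breaks opened.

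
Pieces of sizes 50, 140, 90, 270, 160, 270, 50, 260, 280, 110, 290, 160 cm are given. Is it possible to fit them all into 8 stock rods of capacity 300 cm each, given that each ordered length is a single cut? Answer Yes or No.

Yes

A valid assignment using 8 stock rods:
  stock rod 1: 290 = 290
  stock rod 2: 280 = 280
  stock rod 3: 270 = 270
  stock rod 4: 270 = 270
  stock rod 5: 260 = 260
  stock rod 6: 160 + 140 = 300
  stock rod 7: 160 + 110 = 270
  stock rod 8: 90 + 50 + 50 = 190
Every load is within 300 cm, so 8 stock rods suffice.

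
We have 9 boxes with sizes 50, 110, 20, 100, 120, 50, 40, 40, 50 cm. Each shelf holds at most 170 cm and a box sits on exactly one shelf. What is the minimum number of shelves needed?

Total = 120 + 110 + 100 + 50 + 50 + 50 + 40 + 40 + 20 = 580 cm.
Lower bound: ⌈580/170⌉ = 4 shelves.
A packing using 4 shelves:
  shelf 1: 120 + 50 = 170
  shelf 2: 110 + 50 = 160
  shelf 3: 100 + 50 + 20 = 170
  shelf 4: 40 + 40 = 80
This matches the lower bound, so 4 is optimal.

4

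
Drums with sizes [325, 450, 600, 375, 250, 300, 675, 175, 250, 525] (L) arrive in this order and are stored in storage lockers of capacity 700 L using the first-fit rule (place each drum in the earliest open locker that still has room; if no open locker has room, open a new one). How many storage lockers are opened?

7

  325 → locker 1 (new)  [load 325/700]
  450 → locker 2 (new)  [load 450/700]
  600 → locker 3 (new)  [load 600/700]
  375 → locker 1  [load 700/700]
  250 → locker 2  [load 700/700]
  300 → locker 4 (new)  [load 300/700]
  675 → locker 5 (new)  [load 675/700]
  175 → locker 4  [load 475/700]
  250 → locker 6 (new)  [load 250/700]
  525 → locker 7 (new)  [load 525/700]
7 storage lockers opened.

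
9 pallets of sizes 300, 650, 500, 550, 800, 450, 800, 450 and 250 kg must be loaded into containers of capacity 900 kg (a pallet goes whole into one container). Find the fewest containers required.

6

Total = 800 + 800 + 650 + 550 + 500 + 450 + 450 + 300 + 250 = 4750 kg.
Lower bound: ⌈4750/900⌉ = 6 containers.
A packing using 6 containers:
  container 1: 800 = 800
  container 2: 800 = 800
  container 3: 650 + 250 = 900
  container 4: 550 + 300 = 850
  container 5: 500 = 500
  container 6: 450 + 450 = 900
This matches the lower bound, so 6 is optimal.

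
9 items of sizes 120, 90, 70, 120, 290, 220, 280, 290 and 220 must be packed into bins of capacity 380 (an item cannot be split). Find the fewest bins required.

Total = 290 + 290 + 280 + 220 + 220 + 120 + 120 + 90 + 70 = 1700.
Lower bound: ⌈1700/380⌉ = 5 bins.
A packing using 5 bins:
  bin 1: 290 + 90 = 380
  bin 2: 290 + 70 = 360
  bin 3: 280 = 280
  bin 4: 220 + 120 = 340
  bin 5: 220 + 120 = 340
This matches the lower bound, so 5 is optimal.

5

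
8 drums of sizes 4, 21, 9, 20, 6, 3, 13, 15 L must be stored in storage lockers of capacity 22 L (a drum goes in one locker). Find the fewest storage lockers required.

5

Total = 21 + 20 + 15 + 13 + 9 + 6 + 4 + 3 = 91 L.
Lower bound: ⌈91/22⌉ = 5 storage lockers.
A packing using 5 storage lockers:
  locker 1: 21 = 21
  locker 2: 20 = 20
  locker 3: 15 + 6 = 21
  locker 4: 13 + 9 = 22
  locker 5: 4 + 3 = 7
This matches the lower bound, so 5 is optimal.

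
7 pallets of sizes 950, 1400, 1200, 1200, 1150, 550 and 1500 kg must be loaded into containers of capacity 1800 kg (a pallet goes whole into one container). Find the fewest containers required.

6

Total = 1500 + 1400 + 1200 + 1200 + 1150 + 950 + 550 = 7950 kg.
Lower bound: ⌈7950/1800⌉ = 5 containers.
Also, 6 pallets each exceed 900 kg, and no two of those can share a container, so at least 6 containers are needed.
A packing using 6 containers:
  container 1: 1500 = 1500
  container 2: 1400 = 1400
  container 3: 1200 + 550 = 1750
  container 4: 1200 = 1200
  container 5: 1150 = 1150
  container 6: 950 = 950
This matches the lower bound, so 6 is optimal.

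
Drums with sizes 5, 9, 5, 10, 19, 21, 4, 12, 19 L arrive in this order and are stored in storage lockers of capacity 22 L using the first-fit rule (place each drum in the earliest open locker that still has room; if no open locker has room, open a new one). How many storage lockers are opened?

  5 → locker 1 (new)  [load 5/22]
  9 → locker 1  [load 14/22]
  5 → locker 1  [load 19/22]
  10 → locker 2 (new)  [load 10/22]
  19 → locker 3 (new)  [load 19/22]
  21 → locker 4 (new)  [load 21/22]
  4 → locker 2  [load 14/22]
  12 → locker 5 (new)  [load 12/22]
  19 → locker 6 (new)  [load 19/22]
6 storage lockers opened.

6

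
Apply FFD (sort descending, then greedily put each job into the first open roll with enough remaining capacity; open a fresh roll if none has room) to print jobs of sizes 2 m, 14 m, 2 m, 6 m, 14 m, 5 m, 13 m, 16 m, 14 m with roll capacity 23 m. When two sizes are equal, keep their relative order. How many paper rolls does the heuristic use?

5

Sorted descending: 16, 14, 14, 14, 13, 6, 5, 2, 2.
  16 → roll 1 (new)  [load 16/23]
  14 → roll 2 (new)  [load 14/23]
  14 → roll 3 (new)  [load 14/23]
  14 → roll 4 (new)  [load 14/23]
  13 → roll 5 (new)  [load 13/23]
  6 → roll 1  [load 22/23]
  5 → roll 2  [load 19/23]
  2 → roll 2  [load 21/23]
  2 → roll 2  [load 23/23]
5 paper rolls opened.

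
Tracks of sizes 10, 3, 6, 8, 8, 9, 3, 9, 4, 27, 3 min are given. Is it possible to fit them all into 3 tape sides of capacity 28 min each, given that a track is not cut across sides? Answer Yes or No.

No

Total = 90 min; ⌈90/28⌉ = 4.
At least 4 tape sides are required, but only 3 are allowed.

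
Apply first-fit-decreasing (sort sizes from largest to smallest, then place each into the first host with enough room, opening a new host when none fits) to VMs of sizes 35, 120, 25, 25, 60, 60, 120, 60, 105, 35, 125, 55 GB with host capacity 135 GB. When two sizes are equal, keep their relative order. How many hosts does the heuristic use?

Sorted descending: 125, 120, 120, 105, 60, 60, 60, 55, 35, 35, 25, 25.
  125 → host 1 (new)  [load 125/135]
  120 → host 2 (new)  [load 120/135]
  120 → host 3 (new)  [load 120/135]
  105 → host 4 (new)  [load 105/135]
  60 → host 5 (new)  [load 60/135]
  60 → host 5  [load 120/135]
  60 → host 6 (new)  [load 60/135]
  55 → host 6  [load 115/135]
  35 → host 7 (new)  [load 35/135]
  35 → host 7  [load 70/135]
  25 → host 4  [load 130/135]
  25 → host 7  [load 95/135]
7 hosts opened.

7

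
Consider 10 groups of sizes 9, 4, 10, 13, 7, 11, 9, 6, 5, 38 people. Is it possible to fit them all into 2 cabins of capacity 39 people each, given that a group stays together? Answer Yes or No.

Total = 112 people; ⌈112/39⌉ = 3.
At least 3 cabins are required, but only 2 are allowed.

No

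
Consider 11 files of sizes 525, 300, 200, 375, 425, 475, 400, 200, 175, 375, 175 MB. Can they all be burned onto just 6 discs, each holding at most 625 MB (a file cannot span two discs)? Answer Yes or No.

Total = 3625 MB; ⌈3625/625⌉ = 6.
The bound of 6 does not rule out 6, but exhaustive search shows no assignment into 6 discs of capacity 625 MB exists — the minimum is 7.

No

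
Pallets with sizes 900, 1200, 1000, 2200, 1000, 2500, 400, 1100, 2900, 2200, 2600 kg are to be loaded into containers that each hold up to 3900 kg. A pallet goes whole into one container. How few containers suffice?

Total = 2900 + 2600 + 2500 + 2200 + 2200 + 1200 + 1100 + 1000 + 1000 + 900 + 400 = 18000 kg.
Lower bound: ⌈18000/3900⌉ = 5 containers.
A packing using 5 containers:
  container 1: 2900 + 1000 = 3900
  container 2: 2600 + 1200 = 3800
  container 3: 2500 + 1100 = 3600
  container 4: 2200 + 1000 + 400 = 3600
  container 5: 2200 + 900 = 3100
This matches the lower bound, so 5 is optimal.

5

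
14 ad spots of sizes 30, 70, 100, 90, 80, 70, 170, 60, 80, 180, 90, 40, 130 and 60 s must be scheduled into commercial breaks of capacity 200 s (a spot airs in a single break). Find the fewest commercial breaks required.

7

Total = 180 + 170 + 130 + 100 + 90 + 90 + 80 + 80 + 70 + 70 + 60 + 60 + 40 + 30 = 1250 s.
Lower bound: ⌈1250/200⌉ = 7 commercial breaks.
A packing using 7 commercial breaks:
  break 1: 180 = 180
  break 2: 170 + 30 = 200
  break 3: 130 + 70 = 200
  break 4: 100 + 90 = 190
  break 5: 90 + 80 = 170
  break 6: 80 + 70 + 40 = 190
  break 7: 60 + 60 = 120
This matches the lower bound, so 7 is optimal.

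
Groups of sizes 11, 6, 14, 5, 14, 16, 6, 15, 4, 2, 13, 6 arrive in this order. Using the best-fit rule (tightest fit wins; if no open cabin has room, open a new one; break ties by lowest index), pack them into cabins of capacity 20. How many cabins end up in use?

  11 → cabin 1 (new)  [load 11/20]
  6 → cabin 1  [load 17/20]
  14 → cabin 2 (new)  [load 14/20]
  5 → cabin 2  [load 19/20]
  14 → cabin 3 (new)  [load 14/20]
  16 → cabin 4 (new)  [load 16/20]
  6 → cabin 3  [load 20/20]
  15 → cabin 5 (new)  [load 15/20]
  4 → cabin 4  [load 20/20]
  2 → cabin 1  [load 19/20]
  13 → cabin 6 (new)  [load 13/20]
  6 → cabin 6  [load 19/20]
6 cabins opened.

6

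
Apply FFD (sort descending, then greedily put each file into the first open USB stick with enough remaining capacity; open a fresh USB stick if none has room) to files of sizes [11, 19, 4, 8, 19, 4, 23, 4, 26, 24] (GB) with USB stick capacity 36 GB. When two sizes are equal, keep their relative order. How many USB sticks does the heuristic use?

5

Sorted descending: 26, 24, 23, 19, 19, 11, 8, 4, 4, 4.
  26 → USB stick 1 (new)  [load 26/36]
  24 → USB stick 2 (new)  [load 24/36]
  23 → USB stick 3 (new)  [load 23/36]
  19 → USB stick 4 (new)  [load 19/36]
  19 → USB stick 5 (new)  [load 19/36]
  11 → USB stick 2  [load 35/36]
  8 → USB stick 1  [load 34/36]
  4 → USB stick 3  [load 27/36]
  4 → USB stick 3  [load 31/36]
  4 → USB stick 3  [load 35/36]
5 USB sticks opened.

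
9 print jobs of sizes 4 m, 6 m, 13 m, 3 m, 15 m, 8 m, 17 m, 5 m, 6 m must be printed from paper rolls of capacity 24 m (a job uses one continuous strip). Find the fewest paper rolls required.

Total = 17 + 15 + 13 + 8 + 6 + 6 + 5 + 4 + 3 = 77 m.
Lower bound: ⌈77/24⌉ = 4 paper rolls.
A packing using 4 paper rolls:
  roll 1: 17 + 6 = 23
  roll 2: 15 + 8 = 23
  roll 3: 13 + 6 + 5 = 24
  roll 4: 4 + 3 = 7
This matches the lower bound, so 4 is optimal.

4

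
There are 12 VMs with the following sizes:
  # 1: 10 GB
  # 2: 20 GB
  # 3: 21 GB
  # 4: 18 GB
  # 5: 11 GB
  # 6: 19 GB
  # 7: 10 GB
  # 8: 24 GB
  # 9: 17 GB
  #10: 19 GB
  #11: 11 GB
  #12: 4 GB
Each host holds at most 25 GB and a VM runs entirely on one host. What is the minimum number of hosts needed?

9

Total = 24 + 21 + 20 + 19 + 19 + 18 + 17 + 11 + 11 + 10 + 10 + 4 = 184 GB.
Lower bound: ⌈184/25⌉ = 8 hosts.
A packing using 9 hosts:
  host 1: 24 = 24
  host 2: 21 + 4 = 25
  host 3: 20 = 20
  host 4: 19 = 19
  host 5: 19 = 19
  host 6: 18 = 18
  host 7: 17 = 17
  host 8: 11 + 11 = 22
  host 9: 10 + 10 = 20
No arrangement into 8 hosts stays within capacity, so 9 is optimal.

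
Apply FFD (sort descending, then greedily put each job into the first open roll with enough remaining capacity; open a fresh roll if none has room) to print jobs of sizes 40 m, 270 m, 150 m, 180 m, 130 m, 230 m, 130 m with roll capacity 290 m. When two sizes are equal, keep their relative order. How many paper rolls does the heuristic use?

5

Sorted descending: 270, 230, 180, 150, 130, 130, 40.
  270 → roll 1 (new)  [load 270/290]
  230 → roll 2 (new)  [load 230/290]
  180 → roll 3 (new)  [load 180/290]
  150 → roll 4 (new)  [load 150/290]
  130 → roll 4  [load 280/290]
  130 → roll 5 (new)  [load 130/290]
  40 → roll 2  [load 270/290]
5 paper rolls opened.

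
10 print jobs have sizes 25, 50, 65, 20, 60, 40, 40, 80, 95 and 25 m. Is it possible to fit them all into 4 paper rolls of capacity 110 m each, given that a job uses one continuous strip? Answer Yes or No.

Total = 500 m; ⌈500/110⌉ = 5.
At least 5 paper rolls are required, but only 4 are allowed.

No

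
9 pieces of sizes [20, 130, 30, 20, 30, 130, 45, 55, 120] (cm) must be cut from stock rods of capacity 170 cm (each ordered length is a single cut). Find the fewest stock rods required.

4

Total = 130 + 130 + 120 + 55 + 45 + 30 + 30 + 20 + 20 = 580 cm.
Lower bound: ⌈580/170⌉ = 4 stock rods.
A packing using 4 stock rods:
  stock rod 1: 130 + 30 = 160
  stock rod 2: 130 + 30 = 160
  stock rod 3: 120 + 45 = 165
  stock rod 4: 55 + 20 + 20 = 95
This matches the lower bound, so 4 is optimal.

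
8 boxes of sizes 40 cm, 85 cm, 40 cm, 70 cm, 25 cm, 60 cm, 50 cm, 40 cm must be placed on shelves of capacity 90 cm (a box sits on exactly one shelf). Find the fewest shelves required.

Total = 85 + 70 + 60 + 50 + 40 + 40 + 40 + 25 = 410 cm.
Lower bound: ⌈410/90⌉ = 5 shelves.
A packing using 5 shelves:
  shelf 1: 85 = 85
  shelf 2: 70 = 70
  shelf 3: 60 + 25 = 85
  shelf 4: 50 + 40 = 90
  shelf 5: 40 + 40 = 80
This matches the lower bound, so 5 is optimal.

5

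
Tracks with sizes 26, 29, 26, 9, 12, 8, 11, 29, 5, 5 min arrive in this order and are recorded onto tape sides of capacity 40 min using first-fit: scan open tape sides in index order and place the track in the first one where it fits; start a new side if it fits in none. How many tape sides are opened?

5

  26 → side 1 (new)  [load 26/40]
  29 → side 2 (new)  [load 29/40]
  26 → side 3 (new)  [load 26/40]
  9 → side 1  [load 35/40]
  12 → side 3  [load 38/40]
  8 → side 2  [load 37/40]
  11 → side 4 (new)  [load 11/40]
  29 → side 4  [load 40/40]
  5 → side 1  [load 40/40]
  5 → side 5 (new)  [load 5/40]
5 tape sides opened.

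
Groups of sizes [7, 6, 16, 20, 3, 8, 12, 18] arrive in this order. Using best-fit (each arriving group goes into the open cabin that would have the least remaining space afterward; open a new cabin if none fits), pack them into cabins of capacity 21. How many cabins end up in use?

  7 → cabin 1 (new)  [load 7/21]
  6 → cabin 1  [load 13/21]
  16 → cabin 2 (new)  [load 16/21]
  20 → cabin 3 (new)  [load 20/21]
  3 → cabin 2  [load 19/21]
  8 → cabin 1  [load 21/21]
  12 → cabin 4 (new)  [load 12/21]
  18 → cabin 5 (new)  [load 18/21]
5 cabins opened.

5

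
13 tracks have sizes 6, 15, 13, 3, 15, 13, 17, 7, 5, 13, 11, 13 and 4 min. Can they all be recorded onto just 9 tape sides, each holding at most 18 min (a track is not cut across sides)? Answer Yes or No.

A valid assignment using 9 tape sides:
  side 1: 17 = 17
  side 2: 15 + 3 = 18
  side 3: 15 = 15
  side 4: 13 + 5 = 18
  side 5: 13 + 4 = 17
  side 6: 13 = 13
  side 7: 13 = 13
  side 8: 11 + 7 = 18
  side 9: 6 = 6
Every load is within 18 min, so 9 tape sides suffice.

Yes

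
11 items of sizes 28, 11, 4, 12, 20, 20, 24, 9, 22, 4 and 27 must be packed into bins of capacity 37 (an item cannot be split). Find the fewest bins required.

6

Total = 28 + 27 + 24 + 22 + 20 + 20 + 12 + 11 + 9 + 4 + 4 = 181.
Lower bound: ⌈181/37⌉ = 5 bins.
Also, 6 items each exceed 37/2, and no two of those can share a bin, so at least 6 bins are needed.
A packing using 6 bins:
  bin 1: 28 + 9 = 37
  bin 2: 27 + 4 + 4 = 35
  bin 3: 24 + 12 = 36
  bin 4: 22 + 11 = 33
  bin 5: 20 = 20
  bin 6: 20 = 20
This matches the lower bound, so 6 is optimal.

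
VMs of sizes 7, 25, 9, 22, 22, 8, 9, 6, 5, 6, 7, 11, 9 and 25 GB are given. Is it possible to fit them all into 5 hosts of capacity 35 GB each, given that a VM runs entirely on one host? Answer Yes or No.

A valid assignment using 5 hosts:
  host 1: 25 + 9 = 34
  host 2: 25 + 9 = 34
  host 3: 22 + 11 = 33
  host 4: 22 + 8 + 5 = 35
  host 5: 9 + 7 + 7 + 6 + 6 = 35
Every load is within 35 GB, so 5 hosts suffice.

Yes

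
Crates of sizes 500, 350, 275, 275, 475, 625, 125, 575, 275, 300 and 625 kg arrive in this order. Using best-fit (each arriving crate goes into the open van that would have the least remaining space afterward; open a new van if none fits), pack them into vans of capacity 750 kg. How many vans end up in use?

7

  500 → van 1 (new)  [load 500/750]
  350 → van 2 (new)  [load 350/750]
  275 → van 2  [load 625/750]
  275 → van 3 (new)  [load 275/750]
  475 → van 3  [load 750/750]
  625 → van 4 (new)  [load 625/750]
  125 → van 2  [load 750/750]
  575 → van 5 (new)  [load 575/750]
  275 → van 6 (new)  [load 275/750]
  300 → van 6  [load 575/750]
  625 → van 7 (new)  [load 625/750]
7 vans opened.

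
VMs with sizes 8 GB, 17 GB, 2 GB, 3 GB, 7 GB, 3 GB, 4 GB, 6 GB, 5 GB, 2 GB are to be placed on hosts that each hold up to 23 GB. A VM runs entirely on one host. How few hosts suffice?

3

Total = 17 + 8 + 7 + 6 + 5 + 4 + 3 + 3 + 2 + 2 = 57 GB.
Lower bound: ⌈57/23⌉ = 3 hosts.
A packing using 3 hosts:
  host 1: 17 + 6 = 23
  host 2: 8 + 7 + 5 + 3 = 23
  host 3: 4 + 3 + 2 + 2 = 11
This matches the lower bound, so 3 is optimal.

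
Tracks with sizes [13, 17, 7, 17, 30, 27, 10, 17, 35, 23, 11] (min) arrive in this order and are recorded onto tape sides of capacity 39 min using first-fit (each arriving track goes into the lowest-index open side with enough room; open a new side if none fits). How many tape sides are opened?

  13 → side 1 (new)  [load 13/39]
  17 → side 1  [load 30/39]
  7 → side 1  [load 37/39]
  17 → side 2 (new)  [load 17/39]
  30 → side 3 (new)  [load 30/39]
  27 → side 4 (new)  [load 27/39]
  10 → side 2  [load 27/39]
  17 → side 5 (new)  [load 17/39]
  35 → side 6 (new)  [load 35/39]
  23 → side 7 (new)  [load 23/39]
  11 → side 2  [load 38/39]
7 tape sides opened.

7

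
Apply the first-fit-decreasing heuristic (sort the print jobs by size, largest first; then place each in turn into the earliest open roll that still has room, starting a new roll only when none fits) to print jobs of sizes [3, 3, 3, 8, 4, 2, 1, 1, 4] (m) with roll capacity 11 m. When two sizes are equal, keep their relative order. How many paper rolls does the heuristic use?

3

Sorted descending: 8, 4, 4, 3, 3, 3, 2, 1, 1.
  8 → roll 1 (new)  [load 8/11]
  4 → roll 2 (new)  [load 4/11]
  4 → roll 2  [load 8/11]
  3 → roll 1  [load 11/11]
  3 → roll 2  [load 11/11]
  3 → roll 3 (new)  [load 3/11]
  2 → roll 3  [load 5/11]
  1 → roll 3  [load 6/11]
  1 → roll 3  [load 7/11]
3 paper rolls opened.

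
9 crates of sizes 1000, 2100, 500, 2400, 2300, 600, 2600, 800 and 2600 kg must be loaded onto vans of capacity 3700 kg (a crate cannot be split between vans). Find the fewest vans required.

Total = 2600 + 2600 + 2400 + 2300 + 2100 + 1000 + 800 + 600 + 500 = 14900 kg.
Lower bound: ⌈14900/3700⌉ = 5 vans.
A packing using 5 vans:
  van 1: 2600 + 1000 = 3600
  van 2: 2600 + 800 = 3400
  van 3: 2400 + 600 + 500 = 3500
  van 4: 2300 = 2300
  van 5: 2100 = 2100
This matches the lower bound, so 5 is optimal.

5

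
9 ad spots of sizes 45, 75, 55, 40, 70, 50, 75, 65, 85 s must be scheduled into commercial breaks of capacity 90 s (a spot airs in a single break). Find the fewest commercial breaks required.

8

Total = 85 + 75 + 75 + 70 + 65 + 55 + 50 + 45 + 40 = 560 s.
Lower bound: ⌈560/90⌉ = 7 commercial breaks.
A packing using 8 commercial breaks:
  break 1: 85 = 85
  break 2: 75 = 75
  break 3: 75 = 75
  break 4: 70 = 70
  break 5: 65 = 65
  break 6: 55 = 55
  break 7: 50 + 40 = 90
  break 8: 45 = 45
No arrangement into 7 commercial breaks stays within capacity, so 8 is optimal.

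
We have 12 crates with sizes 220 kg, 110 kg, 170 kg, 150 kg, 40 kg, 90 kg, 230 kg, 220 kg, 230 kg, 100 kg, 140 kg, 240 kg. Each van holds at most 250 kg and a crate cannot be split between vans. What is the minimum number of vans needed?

Total = 240 + 230 + 230 + 220 + 220 + 170 + 150 + 140 + 110 + 100 + 90 + 40 = 1940 kg.
Lower bound: ⌈1940/250⌉ = 8 vans.
A packing using 9 vans:
  van 1: 240 = 240
  van 2: 230 = 230
  van 3: 230 = 230
  van 4: 220 = 220
  van 5: 220 = 220
  van 6: 170 + 40 = 210
  van 7: 150 + 100 = 250
  van 8: 140 + 110 = 250
  van 9: 90 = 90
No arrangement into 8 vans stays within capacity, so 9 is optimal.

9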